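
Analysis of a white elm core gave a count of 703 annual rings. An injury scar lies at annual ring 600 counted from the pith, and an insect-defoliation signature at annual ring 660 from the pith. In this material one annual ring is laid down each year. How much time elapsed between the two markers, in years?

60 years

The two markers are separated by 660 − 600 = 60 annual rings.
That is 60 years at one annual ring per year.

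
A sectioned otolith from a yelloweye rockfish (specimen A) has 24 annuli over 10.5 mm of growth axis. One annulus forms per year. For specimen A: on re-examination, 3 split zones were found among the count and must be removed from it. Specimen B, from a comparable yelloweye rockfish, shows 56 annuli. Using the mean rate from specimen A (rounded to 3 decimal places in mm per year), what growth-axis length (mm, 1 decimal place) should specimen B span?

28.0 mm

Specimen A: correcting the raw count gives 24 − 3 = 21 true annuli.
A: Mean rate = 10.5 mm / 21 years ≈ 0.500 mm/year.
Length of B = 0.500 × 56 = 28.0 mm.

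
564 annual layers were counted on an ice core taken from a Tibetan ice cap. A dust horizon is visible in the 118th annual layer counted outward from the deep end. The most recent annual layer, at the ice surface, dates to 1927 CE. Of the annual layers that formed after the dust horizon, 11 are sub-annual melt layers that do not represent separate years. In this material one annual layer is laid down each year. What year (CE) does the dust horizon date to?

1492 CE

The dust horizon sits at annual layer 118 from the deep end, so 564 − 118 = 446 annual layers formed after it.
Removing the 11 false annual layers leaves 446 − 11 = 435 true annual layers beyond the dust horizon.
1927 − 435 = 1492 CE.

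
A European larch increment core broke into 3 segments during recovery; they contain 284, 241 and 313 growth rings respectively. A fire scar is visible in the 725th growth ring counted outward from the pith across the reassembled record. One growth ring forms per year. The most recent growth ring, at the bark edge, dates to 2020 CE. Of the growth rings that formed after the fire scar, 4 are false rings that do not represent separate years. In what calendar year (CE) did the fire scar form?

1911 CE

Total growth rings = 284 + 241 + 313 = 838.
838 − 725 = 113 growth rings lie beyond the fire scar toward the bark edge.
113 − 4 false = 109 true growth rings after the fire scar.
The growth ring at the bark edge is 2020 CE, so the fire scar dates to 2020 − 109 = 1911 CE.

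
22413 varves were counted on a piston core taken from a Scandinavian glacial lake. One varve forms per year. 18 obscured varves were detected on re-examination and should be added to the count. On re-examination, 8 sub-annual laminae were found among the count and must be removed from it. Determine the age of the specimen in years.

22423 years

True varve count = 22413 − 8 + 18 = 22423.
One varve per year makes the duration 22423 years.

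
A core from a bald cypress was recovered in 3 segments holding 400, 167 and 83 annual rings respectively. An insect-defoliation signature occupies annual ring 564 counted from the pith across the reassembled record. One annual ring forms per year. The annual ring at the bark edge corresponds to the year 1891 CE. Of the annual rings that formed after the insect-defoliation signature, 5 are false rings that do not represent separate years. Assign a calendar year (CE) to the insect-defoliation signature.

Total annual rings = 400 + 167 + 83 = 650.
The insect-defoliation signature sits at annual ring 564 from the pith, so 650 − 564 = 86 annual rings formed after it.
86 − 5 false = 81 true annual rings after the insect-defoliation signature.
1891 − 81 = 1810 CE.

1810 CE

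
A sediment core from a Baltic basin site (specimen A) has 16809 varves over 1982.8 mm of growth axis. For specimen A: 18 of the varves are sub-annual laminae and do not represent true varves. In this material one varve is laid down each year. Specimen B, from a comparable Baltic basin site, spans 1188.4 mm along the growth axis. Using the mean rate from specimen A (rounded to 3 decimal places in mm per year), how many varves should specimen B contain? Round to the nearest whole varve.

10071 varves

Specimen A: true varve count = 16809 − 18 = 16791.
A: Extension rate ≈ 1982.8 / 16791 = 0.118 mm/yr.
For B, 1188.4 / 0.118 = 10071.19 years ≈ 10071 varves.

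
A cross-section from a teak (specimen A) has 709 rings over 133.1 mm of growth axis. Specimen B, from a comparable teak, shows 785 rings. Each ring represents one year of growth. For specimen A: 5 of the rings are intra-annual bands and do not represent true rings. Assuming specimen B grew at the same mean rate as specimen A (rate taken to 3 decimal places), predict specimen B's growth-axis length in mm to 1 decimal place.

Specimen A: correcting the raw count gives 709 − 5 = 704 true rings.
A: 133.1 mm over 704 years gives 133.1 / 704 ≈ 0.189 mm/year.
Length of B = 0.189 × 785 = 148.4 mm.

148.4 mm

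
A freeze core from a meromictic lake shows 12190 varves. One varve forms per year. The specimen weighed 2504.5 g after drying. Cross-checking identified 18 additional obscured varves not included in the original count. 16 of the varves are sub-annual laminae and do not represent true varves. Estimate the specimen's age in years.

12192 yr

True varve count = 12190 − 16 + 18 = 12192.
With a one-to-one varve periodicity this is 12192 years.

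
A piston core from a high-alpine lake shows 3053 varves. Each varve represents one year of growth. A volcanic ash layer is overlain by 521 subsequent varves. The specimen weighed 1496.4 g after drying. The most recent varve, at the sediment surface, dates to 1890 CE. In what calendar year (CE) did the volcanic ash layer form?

1369 CE

521 varves post-date the volcanic ash layer.
1890 − 521 = 1369 CE.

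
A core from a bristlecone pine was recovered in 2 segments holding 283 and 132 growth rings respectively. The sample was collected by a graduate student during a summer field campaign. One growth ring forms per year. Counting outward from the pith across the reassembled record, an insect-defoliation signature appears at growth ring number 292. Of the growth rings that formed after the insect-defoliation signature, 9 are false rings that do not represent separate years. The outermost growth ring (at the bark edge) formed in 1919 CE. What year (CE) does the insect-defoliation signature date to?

1805 CE

Total growth rings = 283 + 132 = 415.
Between growth ring 292 and the bark edge there are 415 − 292 = 123 growth rings.
Removing the 9 false growth rings leaves 123 − 9 = 114 true growth rings beyond the insect-defoliation signature.
1919 − 114 = 1805 CE.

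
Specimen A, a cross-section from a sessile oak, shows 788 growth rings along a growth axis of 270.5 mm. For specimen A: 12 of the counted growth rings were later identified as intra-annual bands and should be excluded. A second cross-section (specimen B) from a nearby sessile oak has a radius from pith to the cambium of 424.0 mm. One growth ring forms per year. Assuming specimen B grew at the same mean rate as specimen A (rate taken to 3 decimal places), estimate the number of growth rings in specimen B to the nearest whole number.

Specimen A: correcting the raw count gives 788 − 12 = 776 true growth rings.
A: Mean rate = 270.5 mm / 776 years ≈ 0.349 mm/yr.
For B, 424.0 / 0.349 = 1214.90 years ≈ 1215 growth rings.

1215 growth rings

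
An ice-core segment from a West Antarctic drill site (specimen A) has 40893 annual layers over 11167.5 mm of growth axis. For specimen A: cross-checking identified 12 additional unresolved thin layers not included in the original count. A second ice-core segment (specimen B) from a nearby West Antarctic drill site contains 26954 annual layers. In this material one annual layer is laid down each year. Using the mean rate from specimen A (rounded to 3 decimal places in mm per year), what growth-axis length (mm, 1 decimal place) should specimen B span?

Specimen A: after corrections the count is 40893 + 12 = 40905 annual layers.
A: Extension rate ≈ 11167.5 / 40905 = 0.273 mm per year.
Length of B = 0.273 × 26954 = 7358.4 mm.

7358.4 mm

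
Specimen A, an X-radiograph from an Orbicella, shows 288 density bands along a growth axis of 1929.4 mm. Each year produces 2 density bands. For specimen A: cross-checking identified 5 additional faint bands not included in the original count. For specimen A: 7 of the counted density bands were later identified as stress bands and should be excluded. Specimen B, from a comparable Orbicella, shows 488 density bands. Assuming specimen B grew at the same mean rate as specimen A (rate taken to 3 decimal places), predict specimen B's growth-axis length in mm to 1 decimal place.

3292.0 mm

Specimen A: true density band count = 288 − 7 + 5 = 286.
Specimen A: dividing by 2 density bands per year: 286 / 2 = 143 years.
A: Mean rate = 1929.4 mm / 143 years ≈ 13.492 mm per year.
Specimen B: with 2 density bands per year, 488 / 2 = 244 years. For B, 13.492 mm/year × 244 years = 3292.0 mm.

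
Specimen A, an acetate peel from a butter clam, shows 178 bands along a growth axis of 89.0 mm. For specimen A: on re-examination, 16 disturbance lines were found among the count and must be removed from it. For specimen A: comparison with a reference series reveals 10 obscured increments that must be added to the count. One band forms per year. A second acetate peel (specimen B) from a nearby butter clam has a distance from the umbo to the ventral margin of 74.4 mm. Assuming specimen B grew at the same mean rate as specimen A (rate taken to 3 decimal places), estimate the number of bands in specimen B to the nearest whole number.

Specimen A: adjusted count: 178 − 16 + 10 = 172 bands.
A: 89.0 mm over 172 years gives 89.0 / 172 ≈ 0.517 mm/yr.
For B, 74.4 / 0.517 = 143.91 years ≈ 144 bands.

144 bands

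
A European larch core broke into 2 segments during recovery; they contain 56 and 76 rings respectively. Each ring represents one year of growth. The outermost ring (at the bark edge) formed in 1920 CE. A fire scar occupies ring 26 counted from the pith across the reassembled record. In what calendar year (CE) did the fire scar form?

1814 CE

Total rings = 56 + 76 = 132.
The fire scar sits at ring 26 from the pith, so 132 − 26 = 106 rings formed after it.
The ring at the bark edge is 1920 CE, so the fire scar dates to 1920 − 106 = 1814 CE.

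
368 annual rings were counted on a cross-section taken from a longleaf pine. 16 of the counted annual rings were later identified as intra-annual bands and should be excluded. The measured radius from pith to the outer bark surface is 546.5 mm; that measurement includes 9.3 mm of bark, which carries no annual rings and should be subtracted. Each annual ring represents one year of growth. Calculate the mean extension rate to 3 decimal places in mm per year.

Adjusted count: 368 − 16 = 352 annual rings.
Removing the 9.3 mm offcut leaves 546.5 − 9.3 = 537.2 mm.
Mean rate = 537.2 mm / 352 years ≈ 1.526 mm per year.

1.526 mm per year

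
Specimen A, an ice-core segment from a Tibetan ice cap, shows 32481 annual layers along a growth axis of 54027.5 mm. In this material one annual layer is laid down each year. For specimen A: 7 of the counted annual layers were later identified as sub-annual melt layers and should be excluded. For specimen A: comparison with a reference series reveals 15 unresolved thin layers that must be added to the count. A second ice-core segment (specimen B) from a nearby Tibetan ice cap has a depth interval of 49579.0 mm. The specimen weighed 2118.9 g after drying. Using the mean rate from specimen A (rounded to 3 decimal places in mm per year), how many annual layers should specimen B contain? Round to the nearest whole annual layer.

Specimen A: after corrections the count is 32481 − 7 + 15 = 32489 annual layers.
A: Mean rate = 54027.5 mm / 32489 years ≈ 1.663 mm/yr.
Specimen B: 49579.0 mm / 1.663 mm per year = 29812.99 years ≈ 29813 annual layers.

29813 annual layers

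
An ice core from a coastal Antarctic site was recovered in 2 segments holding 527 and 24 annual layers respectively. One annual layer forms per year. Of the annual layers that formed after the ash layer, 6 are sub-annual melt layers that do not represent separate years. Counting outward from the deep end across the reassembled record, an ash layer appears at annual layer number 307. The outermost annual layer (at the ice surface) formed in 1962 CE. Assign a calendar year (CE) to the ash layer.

1724 CE

Total annual layers = 527 + 24 = 551.
551 − 307 = 244 annual layers lie beyond the ash layer toward the ice surface.
244 − 6 false = 238 true annual layers after the ash layer.
Counting back 238 years from 1962 CE places the ash layer in 1962 − 238 = 1724 CE.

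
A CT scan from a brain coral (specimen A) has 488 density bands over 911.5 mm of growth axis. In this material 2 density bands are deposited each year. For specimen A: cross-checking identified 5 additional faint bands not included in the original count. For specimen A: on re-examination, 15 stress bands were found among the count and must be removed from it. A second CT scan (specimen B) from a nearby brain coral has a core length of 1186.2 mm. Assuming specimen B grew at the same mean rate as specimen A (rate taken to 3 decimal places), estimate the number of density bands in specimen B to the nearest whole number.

Specimen A: correcting the raw count gives 488 − 15 + 5 = 478 true density bands.
Specimen A: with 2 density bands per year, 478 / 2 = 239 years.
A: 911.5 mm over 239 years gives 911.5 / 239 ≈ 3.814 mm/year.
For B, 1186.2 / 3.814 = 311.01 years; at 2 density bands per year that is 311.01 × 2 ≈ 622 density bands.

622 density bands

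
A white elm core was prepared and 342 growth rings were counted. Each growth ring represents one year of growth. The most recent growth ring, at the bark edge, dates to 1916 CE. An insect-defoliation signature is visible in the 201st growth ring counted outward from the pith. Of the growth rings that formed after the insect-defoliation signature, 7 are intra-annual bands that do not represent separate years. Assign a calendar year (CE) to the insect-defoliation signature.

1782 CE

Between growth ring 201 and the bark edge there are 342 − 201 = 141 growth rings.
Excluding 7 false growth rings: 141 − 7 = 134.
The growth ring at the bark edge is 1916 CE, so the insect-defoliation signature dates to 1916 − 134 = 1782 CE.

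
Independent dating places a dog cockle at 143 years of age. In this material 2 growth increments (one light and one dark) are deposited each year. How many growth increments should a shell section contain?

286 growth increments

Expected growth increments: 143 × 2 = 286.
So 286 growth increments should be present.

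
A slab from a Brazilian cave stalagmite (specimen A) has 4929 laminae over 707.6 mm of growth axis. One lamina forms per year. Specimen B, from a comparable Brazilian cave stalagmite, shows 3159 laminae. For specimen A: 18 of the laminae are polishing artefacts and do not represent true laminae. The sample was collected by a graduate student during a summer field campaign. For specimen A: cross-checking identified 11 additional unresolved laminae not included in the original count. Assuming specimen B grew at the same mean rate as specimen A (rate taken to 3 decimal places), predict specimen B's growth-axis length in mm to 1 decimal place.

Specimen A: correcting the raw count gives 4929 − 18 + 11 = 4922 true laminae.
A: Mean rate = 707.6 mm / 4922 years ≈ 0.144 mm/year.
For B, 0.144 mm/year × 3159 years = 454.9 mm.

454.9 mm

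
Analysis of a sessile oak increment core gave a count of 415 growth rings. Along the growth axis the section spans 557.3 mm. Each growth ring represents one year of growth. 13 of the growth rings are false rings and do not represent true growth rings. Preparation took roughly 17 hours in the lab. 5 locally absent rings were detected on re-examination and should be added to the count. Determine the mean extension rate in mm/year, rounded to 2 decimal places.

1.37 mm/year

Adjusted count: 415 − 13 + 5 = 407 growth rings.
Mean rate = 557.3 mm / 407 years ≈ 1.37 mm/year.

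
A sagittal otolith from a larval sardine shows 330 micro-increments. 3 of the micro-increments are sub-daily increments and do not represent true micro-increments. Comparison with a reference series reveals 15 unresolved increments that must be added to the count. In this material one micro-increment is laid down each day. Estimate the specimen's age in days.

342 d

True micro-increment count = 330 − 3 + 15 = 342.
At one micro-increment per day, that is 342 days.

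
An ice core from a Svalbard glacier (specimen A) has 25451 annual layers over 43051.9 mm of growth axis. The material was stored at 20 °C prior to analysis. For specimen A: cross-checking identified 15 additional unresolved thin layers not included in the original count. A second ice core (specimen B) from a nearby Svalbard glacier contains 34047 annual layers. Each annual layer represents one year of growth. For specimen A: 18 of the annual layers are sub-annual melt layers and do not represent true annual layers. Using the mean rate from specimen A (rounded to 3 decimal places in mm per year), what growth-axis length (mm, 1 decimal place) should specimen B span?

Specimen A: true annual layer count = 25451 − 18 + 15 = 25448.
A: Extension rate ≈ 43051.9 / 25448 = 1.692 mm/yr.
Length of B = 1.692 × 34047 = 57607.5 mm.

57607.5 mm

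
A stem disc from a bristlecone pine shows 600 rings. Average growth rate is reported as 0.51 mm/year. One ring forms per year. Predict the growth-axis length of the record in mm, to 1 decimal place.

600 years of growth are recorded.
600 years at 0.51 mm/year gives 0.51 × 600 = 306.0 mm.

306.0 mm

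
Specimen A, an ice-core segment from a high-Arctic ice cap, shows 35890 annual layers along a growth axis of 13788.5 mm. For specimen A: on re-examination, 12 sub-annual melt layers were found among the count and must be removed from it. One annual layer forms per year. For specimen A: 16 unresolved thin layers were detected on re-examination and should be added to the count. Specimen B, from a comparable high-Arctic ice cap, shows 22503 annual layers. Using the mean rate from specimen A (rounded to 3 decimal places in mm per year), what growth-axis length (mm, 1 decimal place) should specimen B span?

Specimen A: true annual layer count = 35890 − 12 + 16 = 35894.
A: Extension rate ≈ 13788.5 / 35894 = 0.384 mm/yr.
B's length ≈ 0.384 × 22503 = 8641.2 mm.

8641.2 mm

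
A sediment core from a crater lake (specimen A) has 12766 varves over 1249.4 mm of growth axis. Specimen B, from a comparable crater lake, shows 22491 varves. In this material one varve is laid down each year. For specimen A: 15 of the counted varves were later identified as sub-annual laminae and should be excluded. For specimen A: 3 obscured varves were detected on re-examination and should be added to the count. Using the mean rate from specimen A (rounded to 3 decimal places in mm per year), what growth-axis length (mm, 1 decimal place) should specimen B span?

2204.1 mm

Specimen A: after corrections the count is 12766 − 15 + 3 = 12754 varves.
A: 1249.4 mm over 12754 years gives 1249.4 / 12754 ≈ 0.098 mm/yr.
B's length ≈ 0.098 × 22491 = 2204.1 mm.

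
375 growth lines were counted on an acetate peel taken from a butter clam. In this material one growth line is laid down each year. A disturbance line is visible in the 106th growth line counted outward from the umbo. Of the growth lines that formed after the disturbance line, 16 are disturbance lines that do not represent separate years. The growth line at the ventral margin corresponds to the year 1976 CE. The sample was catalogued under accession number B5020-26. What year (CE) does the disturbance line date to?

375 − 106 = 269 growth lines lie beyond the disturbance line toward the ventral margin.
Excluding 16 false growth lines: 269 − 16 = 253.
Counting back 253 years from 1976 CE places the disturbance line in 1976 − 253 = 1723 CE.

1723 CE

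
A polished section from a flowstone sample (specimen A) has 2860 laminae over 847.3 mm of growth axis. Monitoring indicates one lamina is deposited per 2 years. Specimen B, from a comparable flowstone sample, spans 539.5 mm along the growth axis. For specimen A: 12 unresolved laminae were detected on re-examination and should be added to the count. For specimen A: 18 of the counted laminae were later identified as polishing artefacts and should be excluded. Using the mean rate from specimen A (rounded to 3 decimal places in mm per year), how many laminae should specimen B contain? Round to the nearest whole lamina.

Specimen A: after corrections the count is 2860 − 18 + 12 = 2854 laminae.
Specimen A: multiplying by 2 years per lamina: 2854 × 2 = 5708 years.
A: Mean rate = 847.3 mm / 5708 years ≈ 0.148 mm per year.
Specimen B: 539.5 mm / 0.148 mm per year = 3645.27 years; at 2 years per lamina that is 3645.27 / 2 ≈ 1823 laminae.

1823 laminae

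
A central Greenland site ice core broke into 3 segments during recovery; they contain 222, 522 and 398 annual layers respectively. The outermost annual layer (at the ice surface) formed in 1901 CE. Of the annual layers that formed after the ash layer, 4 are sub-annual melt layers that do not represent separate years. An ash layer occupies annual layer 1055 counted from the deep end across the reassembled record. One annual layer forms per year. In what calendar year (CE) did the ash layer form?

Total annual layers = 222 + 522 + 398 = 1142.
The ash layer sits at annual layer 1055 from the deep end, so 1142 − 1055 = 87 annual layers formed after it.
87 − 4 false = 83 true annual layers after the ash layer.
1901 − 83 = 1818 CE.

1818 CE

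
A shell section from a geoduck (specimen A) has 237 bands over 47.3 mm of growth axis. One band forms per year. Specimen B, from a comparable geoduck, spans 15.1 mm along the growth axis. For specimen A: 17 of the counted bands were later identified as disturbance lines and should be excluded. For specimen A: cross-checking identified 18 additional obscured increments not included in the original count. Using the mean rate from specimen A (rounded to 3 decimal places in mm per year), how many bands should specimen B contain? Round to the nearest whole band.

Specimen A: correcting the raw count gives 237 − 17 + 18 = 238 true bands.
A: 47.3 mm over 238 years gives 47.3 / 238 ≈ 0.199 mm per year.
For B, 15.1 / 0.199 = 75.88 years ≈ 76 bands.

76 bands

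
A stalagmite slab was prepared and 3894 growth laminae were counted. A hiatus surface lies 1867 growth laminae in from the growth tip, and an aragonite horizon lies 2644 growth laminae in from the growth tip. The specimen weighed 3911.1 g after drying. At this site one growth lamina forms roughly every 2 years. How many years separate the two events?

The two markers are separated by 2644 − 1867 = 777 growth laminae.
At 2 years per growth lamina, 777 × 2 = 1554 years.

1554 years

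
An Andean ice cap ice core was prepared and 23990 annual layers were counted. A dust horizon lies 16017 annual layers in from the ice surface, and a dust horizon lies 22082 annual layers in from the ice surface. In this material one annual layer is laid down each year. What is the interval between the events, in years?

22082 − 16017 = 6065 annual layers lie between the two events.
That is 6065 years at one annual layer per year.

6065 yr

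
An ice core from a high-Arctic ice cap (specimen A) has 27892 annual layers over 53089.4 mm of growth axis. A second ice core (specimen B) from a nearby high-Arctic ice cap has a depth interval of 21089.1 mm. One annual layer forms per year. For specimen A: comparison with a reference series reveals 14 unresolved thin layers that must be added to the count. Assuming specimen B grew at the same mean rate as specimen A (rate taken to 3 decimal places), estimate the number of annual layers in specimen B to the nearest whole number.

Specimen A: true annual layer count = 27892 + 14 = 27906.
A: Extension rate ≈ 53089.4 / 27906 = 1.902 mm per year.
For B, 21089.1 / 1.902 = 11087.85 years ≈ 11088 annual layers.

11088 annual layers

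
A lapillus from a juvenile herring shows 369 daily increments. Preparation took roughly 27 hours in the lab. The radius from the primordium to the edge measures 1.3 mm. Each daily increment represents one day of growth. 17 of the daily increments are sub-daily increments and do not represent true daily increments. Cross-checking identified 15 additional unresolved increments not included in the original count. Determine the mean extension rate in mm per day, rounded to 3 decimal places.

0.004 mm per day

True daily increment count = 369 − 17 + 15 = 367.
1.3 mm over 367 days gives 1.3 / 367 ≈ 0.004 mm per day.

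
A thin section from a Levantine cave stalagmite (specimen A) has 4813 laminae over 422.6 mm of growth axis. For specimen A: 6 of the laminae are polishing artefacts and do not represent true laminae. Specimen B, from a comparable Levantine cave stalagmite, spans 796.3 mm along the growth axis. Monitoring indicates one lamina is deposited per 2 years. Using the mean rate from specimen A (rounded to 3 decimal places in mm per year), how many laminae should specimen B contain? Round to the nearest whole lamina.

9049 laminae

Specimen A: correcting the raw count gives 4813 − 6 = 4807 true laminae.
Specimen A: at 2 years per lamina, 4807 × 2 = 9614 years.
A: Extension rate ≈ 422.6 / 9614 = 0.044 mm per year.
B spans 796.3 / 0.044 = 18097.73 years; at 2 years per lamina that is 18097.73 / 2 ≈ 9049 laminae.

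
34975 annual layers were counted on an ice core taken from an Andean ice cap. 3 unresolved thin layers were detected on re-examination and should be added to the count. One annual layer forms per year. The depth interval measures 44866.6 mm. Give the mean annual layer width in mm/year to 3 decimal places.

Correcting the raw count gives 34975 + 3 = 34978 true annual layers.
Mean rate = 44866.6 mm / 34978 years ≈ 1.283 mm/year.

1.283 mm/year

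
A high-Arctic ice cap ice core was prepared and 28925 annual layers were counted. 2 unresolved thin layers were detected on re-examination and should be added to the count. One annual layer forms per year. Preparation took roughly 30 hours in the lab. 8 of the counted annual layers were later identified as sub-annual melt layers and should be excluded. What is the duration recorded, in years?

After corrections the count is 28925 − 8 + 2 = 28919 annual layers.
With a one-to-one annual layer periodicity this is 28919 years.

28919 yr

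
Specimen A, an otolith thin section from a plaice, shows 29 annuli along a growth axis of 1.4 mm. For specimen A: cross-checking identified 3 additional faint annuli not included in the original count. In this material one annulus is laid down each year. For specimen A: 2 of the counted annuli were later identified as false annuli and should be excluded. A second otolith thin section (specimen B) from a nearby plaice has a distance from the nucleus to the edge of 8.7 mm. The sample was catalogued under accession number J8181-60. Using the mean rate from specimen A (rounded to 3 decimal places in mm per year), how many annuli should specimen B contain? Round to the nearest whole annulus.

185 annuli

Specimen A: true annulus count = 29 − 2 + 3 = 30.
A: Mean rate = 1.4 mm / 30 years ≈ 0.047 mm/yr.
B spans 8.7 / 0.047 = 185.11 years ≈ 185 annuli.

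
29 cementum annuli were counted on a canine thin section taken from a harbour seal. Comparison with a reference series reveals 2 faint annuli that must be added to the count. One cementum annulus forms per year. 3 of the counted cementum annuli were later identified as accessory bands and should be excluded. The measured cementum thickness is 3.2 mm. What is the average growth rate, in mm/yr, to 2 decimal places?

Adjusted count: 29 − 3 + 2 = 28 cementum annuli.
Mean rate = 3.2 mm / 28 years ≈ 0.11 mm/yr.

0.11 mm/yr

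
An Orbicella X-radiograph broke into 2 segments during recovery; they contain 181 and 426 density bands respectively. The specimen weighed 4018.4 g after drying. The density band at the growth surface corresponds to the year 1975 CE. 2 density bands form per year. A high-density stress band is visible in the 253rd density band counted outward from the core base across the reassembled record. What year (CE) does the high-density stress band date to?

1798 CE

Total density bands = 181 + 426 = 607.
607 − 253 = 354 density bands lie beyond the high-density stress band toward the growth surface.
Dividing by 2 density bands per year: 354 / 2 = 177 years.
The density band at the growth surface is 1975 CE, so the high-density stress band dates to 1975 − 177 = 1798 CE.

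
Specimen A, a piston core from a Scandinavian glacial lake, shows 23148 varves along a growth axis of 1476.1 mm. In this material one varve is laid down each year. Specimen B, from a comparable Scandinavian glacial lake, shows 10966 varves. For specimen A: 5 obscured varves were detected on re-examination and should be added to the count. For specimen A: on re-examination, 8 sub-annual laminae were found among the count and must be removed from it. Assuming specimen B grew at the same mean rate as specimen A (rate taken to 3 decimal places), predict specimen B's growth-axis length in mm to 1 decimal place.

701.8 mm

Specimen A: adjusted count: 23148 − 8 + 5 = 23145 varves.
A: 1476.1 mm over 23145 years gives 1476.1 / 23145 ≈ 0.064 mm/year.
Length of B = 0.064 × 10966 = 701.8 mm.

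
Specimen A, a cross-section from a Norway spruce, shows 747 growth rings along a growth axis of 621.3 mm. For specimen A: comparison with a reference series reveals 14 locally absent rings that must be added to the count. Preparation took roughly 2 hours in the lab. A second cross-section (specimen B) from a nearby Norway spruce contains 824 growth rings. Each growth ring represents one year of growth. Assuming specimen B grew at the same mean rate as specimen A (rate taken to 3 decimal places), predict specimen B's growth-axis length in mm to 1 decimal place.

Specimen A: adjusted count: 747 + 14 = 761 growth rings.
A: 621.3 mm over 761 years gives 621.3 / 761 ≈ 0.816 mm per year.
Length of B = 0.816 × 824 = 672.4 mm.

672.4 mm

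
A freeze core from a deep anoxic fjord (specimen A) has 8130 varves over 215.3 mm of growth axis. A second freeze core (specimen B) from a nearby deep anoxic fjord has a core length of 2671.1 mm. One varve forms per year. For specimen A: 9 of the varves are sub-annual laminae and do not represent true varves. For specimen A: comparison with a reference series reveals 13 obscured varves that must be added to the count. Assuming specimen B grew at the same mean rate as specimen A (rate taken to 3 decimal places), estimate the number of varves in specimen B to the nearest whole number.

102735 varves

Specimen A: adjusted count: 8130 − 9 + 13 = 8134 varves.
A: 215.3 mm over 8134 years gives 215.3 / 8134 ≈ 0.026 mm/yr.
For B, 2671.1 / 0.026 = 102734.62 years ≈ 102735 varves.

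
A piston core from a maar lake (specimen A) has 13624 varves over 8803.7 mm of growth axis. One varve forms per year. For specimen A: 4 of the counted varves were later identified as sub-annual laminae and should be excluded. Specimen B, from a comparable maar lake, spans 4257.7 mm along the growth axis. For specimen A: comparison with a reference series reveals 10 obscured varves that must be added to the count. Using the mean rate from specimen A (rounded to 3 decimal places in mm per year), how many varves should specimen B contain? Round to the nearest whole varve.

6591 varves

Specimen A: true varve count = 13624 − 4 + 10 = 13630.
A: Mean rate = 8803.7 mm / 13630 years ≈ 0.646 mm/year.
For B, 4257.7 / 0.646 = 6590.87 years ≈ 6591 varves.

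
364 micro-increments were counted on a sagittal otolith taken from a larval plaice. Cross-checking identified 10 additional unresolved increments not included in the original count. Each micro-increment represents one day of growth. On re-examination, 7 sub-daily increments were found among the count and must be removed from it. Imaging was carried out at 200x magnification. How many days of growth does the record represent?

367 days

True micro-increment count = 364 − 7 + 10 = 367.
With a one-to-one micro-increment periodicity this is 367 days.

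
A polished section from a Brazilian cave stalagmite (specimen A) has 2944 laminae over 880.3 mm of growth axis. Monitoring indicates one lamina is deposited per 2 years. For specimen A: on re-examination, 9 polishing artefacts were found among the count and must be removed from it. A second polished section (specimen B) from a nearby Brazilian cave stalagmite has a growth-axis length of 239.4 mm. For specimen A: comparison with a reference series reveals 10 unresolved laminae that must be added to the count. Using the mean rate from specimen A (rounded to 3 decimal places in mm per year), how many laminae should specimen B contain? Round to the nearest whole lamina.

Specimen A: correcting the raw count gives 2944 − 9 + 10 = 2945 true laminae.
Specimen A: 2945 laminae at 2 years each span 2945 × 2 = 5890 years.
A: Mean rate = 880.3 mm / 5890 years ≈ 0.149 mm/yr.
Specimen B: 239.4 mm / 0.149 mm per year = 1606.71 years; at 2 years per lamina that is 1606.71 / 2 ≈ 803 laminae.

803 laminae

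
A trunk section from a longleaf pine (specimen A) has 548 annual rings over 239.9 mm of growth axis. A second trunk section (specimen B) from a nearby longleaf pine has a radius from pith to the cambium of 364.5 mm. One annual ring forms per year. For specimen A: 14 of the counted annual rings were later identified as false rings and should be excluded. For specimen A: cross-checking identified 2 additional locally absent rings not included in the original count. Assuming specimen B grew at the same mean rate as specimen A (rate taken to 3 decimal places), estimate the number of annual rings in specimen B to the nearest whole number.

814 annual rings

Specimen A: adjusted count: 548 − 14 + 2 = 536 annual rings.
A: Mean rate = 239.9 mm / 536 years ≈ 0.448 mm/yr.
B spans 364.5 / 0.448 = 813.62 years ≈ 814 annual rings.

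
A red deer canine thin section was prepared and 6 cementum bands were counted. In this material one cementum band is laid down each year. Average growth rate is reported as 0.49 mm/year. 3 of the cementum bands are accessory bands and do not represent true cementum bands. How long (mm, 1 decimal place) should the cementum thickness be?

1.5 mm

Adjusted count: 6 − 3 = 3 cementum bands.
Predicted length = 0.49 mm/year × 3 years = 1.5 mm.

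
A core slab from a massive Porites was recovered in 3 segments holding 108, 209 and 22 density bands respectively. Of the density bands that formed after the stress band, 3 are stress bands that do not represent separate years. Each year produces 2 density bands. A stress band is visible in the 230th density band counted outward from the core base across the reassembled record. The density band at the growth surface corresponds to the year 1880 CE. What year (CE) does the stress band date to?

Total density bands = 108 + 209 + 22 = 339.
The stress band sits at density band 230 from the core base, so 339 − 230 = 109 density bands formed after it.
109 − 3 false = 106 true density bands after the stress band.
Dividing by 2 density bands per year: 106 / 2 = 53 years.
Counting back 53 years from 1880 CE places the stress band in 1880 − 53 = 1827 CE.

1827 CE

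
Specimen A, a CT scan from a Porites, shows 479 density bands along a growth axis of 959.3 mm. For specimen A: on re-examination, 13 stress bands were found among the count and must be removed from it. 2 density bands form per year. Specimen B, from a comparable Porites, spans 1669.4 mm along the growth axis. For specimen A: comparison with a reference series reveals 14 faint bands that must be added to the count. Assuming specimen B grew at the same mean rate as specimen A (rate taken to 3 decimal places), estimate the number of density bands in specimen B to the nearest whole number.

835 density bands

Specimen A: adjusted count: 479 − 13 + 14 = 480 density bands.
Specimen A: dividing by 2 density bands per year: 480 / 2 = 240 years.
A: Extension rate ≈ 959.3 / 240 = 3.997 mm/yr.
For B, 1669.4 / 3.997 = 417.66 years; at 2 density bands per year that is 417.66 × 2 ≈ 835 density bands.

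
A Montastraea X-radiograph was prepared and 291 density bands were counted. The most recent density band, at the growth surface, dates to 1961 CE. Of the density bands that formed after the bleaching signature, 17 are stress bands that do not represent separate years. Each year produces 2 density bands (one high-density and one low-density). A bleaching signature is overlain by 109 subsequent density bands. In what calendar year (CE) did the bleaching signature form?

1915 CE

109 density bands formed after the bleaching signature.
109 − 17 false = 92 true density bands after the bleaching signature.
92 density bands at 2 per year is 92 / 2 = 46 years.
Counting back 46 years from 1961 CE places the bleaching signature in 1961 − 46 = 1915 CE.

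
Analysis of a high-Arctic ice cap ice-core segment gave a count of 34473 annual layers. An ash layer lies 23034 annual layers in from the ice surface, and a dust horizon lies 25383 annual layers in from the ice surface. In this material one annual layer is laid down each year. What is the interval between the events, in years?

2349 yr

25383 − 23034 = 2349 annual layers lie between the two events.
One annual layer per year makes the interval 2349 years.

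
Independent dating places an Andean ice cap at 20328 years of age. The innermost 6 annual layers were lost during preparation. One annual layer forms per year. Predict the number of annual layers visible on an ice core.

20322 annual layers

One annual layer per year gives 20328 annual layers over 20328 years.
20328 − 6 missed = 20322 annual layers expected in the prepared section.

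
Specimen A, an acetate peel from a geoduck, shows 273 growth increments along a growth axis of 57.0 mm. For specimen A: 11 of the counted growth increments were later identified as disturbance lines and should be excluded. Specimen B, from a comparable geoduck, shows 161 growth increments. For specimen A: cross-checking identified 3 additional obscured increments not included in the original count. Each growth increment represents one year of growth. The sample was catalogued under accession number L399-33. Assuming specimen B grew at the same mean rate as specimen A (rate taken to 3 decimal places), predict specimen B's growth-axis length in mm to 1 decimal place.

34.6 mm

Specimen A: after corrections the count is 273 − 11 + 3 = 265 growth increments.
A: Extension rate ≈ 57.0 / 265 = 0.215 mm per year.
For B, 0.215 mm/year × 161 years = 34.6 mm.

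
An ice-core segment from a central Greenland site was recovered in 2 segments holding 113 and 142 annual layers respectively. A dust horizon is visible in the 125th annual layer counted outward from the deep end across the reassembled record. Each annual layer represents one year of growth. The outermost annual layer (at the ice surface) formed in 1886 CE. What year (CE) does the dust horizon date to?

1756 CE

Total annual layers = 113 + 142 = 255.
255 − 125 = 130 annual layers lie beyond the dust horizon toward the ice surface.
The annual layer at the ice surface is 1886 CE, so the dust horizon dates to 1886 − 130 = 1756 CE.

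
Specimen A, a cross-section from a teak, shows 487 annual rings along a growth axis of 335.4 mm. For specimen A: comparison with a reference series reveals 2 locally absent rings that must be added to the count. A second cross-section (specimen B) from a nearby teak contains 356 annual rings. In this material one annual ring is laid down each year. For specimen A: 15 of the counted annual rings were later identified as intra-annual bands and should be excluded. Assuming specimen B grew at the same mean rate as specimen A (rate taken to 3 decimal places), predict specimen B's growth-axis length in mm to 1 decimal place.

252.0 mm

Specimen A: adjusted count: 487 − 15 + 2 = 474 annual rings.
A: Mean rate = 335.4 mm / 474 years ≈ 0.708 mm/year.
Length of B = 0.708 × 356 = 252.0 mm.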